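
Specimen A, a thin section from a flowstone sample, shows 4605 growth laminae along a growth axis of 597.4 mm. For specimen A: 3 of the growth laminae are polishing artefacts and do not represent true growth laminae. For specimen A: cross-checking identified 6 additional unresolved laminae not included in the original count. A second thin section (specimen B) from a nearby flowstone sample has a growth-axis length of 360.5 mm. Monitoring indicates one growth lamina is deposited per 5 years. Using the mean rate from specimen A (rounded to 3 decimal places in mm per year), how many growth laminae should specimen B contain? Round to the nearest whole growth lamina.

2773 growth laminae

Specimen A: after corrections the count is 4605 − 3 + 6 = 4608 growth laminae.
Specimen A: at 5 years per growth lamina, 4608 × 5 = 23040 years.
A: Extension rate ≈ 597.4 / 23040 = 0.026 mm/year.
For B, 360.5 / 0.026 = 13865.38 years; at 5 years per growth lamina that is 13865.38 / 5 ≈ 2773 growth laminae.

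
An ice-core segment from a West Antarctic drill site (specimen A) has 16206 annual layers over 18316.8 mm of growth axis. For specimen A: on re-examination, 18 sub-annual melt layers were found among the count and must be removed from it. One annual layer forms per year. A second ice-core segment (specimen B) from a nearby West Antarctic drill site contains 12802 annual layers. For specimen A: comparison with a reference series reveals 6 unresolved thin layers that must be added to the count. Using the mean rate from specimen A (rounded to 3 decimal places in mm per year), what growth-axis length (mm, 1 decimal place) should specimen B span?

14479.1 mm

Specimen A: correcting the raw count gives 16206 − 18 + 6 = 16194 true annual layers.
A: Extension rate ≈ 18316.8 / 16194 = 1.131 mm/yr.
Length of B = 1.131 × 12802 = 14479.1 mm.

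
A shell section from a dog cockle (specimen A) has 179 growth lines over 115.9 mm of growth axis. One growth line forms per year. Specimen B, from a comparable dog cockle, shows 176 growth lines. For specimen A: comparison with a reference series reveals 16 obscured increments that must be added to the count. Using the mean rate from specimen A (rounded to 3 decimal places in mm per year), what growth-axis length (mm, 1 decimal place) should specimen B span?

104.5 mm

Specimen A: true growth line count = 179 + 16 = 195.
A: 115.9 mm over 195 years gives 115.9 / 195 ≈ 0.594 mm per year.
For B, 0.594 mm/year × 176 years = 104.5 mm.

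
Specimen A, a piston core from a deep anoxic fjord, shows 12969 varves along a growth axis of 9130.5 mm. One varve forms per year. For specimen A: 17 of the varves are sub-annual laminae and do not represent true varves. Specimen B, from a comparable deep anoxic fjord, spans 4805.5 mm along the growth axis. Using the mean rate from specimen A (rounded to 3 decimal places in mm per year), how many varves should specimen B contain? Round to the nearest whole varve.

Specimen A: adjusted count: 12969 − 17 = 12952 varves.
A: Extension rate ≈ 9130.5 / 12952 = 0.705 mm/year.
For B, 4805.5 / 0.705 = 6816.31 years ≈ 6816 varves.

6816 varves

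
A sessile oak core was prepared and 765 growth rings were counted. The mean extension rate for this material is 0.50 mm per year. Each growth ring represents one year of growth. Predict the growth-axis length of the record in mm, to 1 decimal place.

382.5 mm

The record spans 765 years at 0.50 mm per year.
Length ≈ 0.50 × 765 = 382.5 mm.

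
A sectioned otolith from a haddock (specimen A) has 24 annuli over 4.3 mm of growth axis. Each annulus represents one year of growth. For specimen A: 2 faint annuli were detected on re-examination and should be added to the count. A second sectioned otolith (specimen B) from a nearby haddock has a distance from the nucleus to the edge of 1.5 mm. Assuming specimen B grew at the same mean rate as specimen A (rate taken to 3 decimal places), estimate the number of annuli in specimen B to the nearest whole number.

9 annuli

Specimen A: after corrections the count is 24 + 2 = 26 annuli.
A: Extension rate ≈ 4.3 / 26 = 0.165 mm/year.
For B, 1.5 / 0.165 = 9.09 years ≈ 9 annuli.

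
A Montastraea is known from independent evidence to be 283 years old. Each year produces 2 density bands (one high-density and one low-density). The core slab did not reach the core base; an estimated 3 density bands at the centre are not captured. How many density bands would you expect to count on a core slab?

563 density bands

With 2 density bands per year, 283 years would produce 283 × 2 = 566 density bands.
566 − 3 missed = 563 density bands expected in the prepared section.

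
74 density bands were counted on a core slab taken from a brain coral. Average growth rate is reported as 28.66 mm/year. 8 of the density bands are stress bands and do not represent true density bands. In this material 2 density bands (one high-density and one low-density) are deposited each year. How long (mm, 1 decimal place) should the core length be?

945.8 mm

Adjusted count: 74 − 8 = 66 density bands.
Dividing by 2 density bands per year: 66 / 2 = 33 years.
Length ≈ 28.66 × 33 = 945.8 mm.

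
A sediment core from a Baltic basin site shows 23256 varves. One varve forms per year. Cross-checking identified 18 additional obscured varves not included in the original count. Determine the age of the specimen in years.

Adjusted count: 23256 + 18 = 23274 varves.
One varve per year makes the duration 23274 years.

23274 years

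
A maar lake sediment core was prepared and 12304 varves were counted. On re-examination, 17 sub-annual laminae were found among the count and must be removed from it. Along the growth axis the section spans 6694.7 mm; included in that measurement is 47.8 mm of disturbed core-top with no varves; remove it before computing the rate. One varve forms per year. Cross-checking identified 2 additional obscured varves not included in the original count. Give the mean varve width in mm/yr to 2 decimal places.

0.54 mm/yr

True varve count = 12304 − 17 + 2 = 12289.
Removing the 47.8 mm offcut leaves 6694.7 − 47.8 = 6646.9 mm.
6646.9 mm over 12289 years gives 6646.9 / 12289 ≈ 0.54 mm/yr.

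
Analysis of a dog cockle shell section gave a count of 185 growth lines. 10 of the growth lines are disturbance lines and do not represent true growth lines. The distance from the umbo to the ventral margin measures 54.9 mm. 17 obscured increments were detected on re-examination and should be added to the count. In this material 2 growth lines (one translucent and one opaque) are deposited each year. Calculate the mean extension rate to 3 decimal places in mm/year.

0.572 mm/year

Correcting the raw count gives 185 − 10 + 17 = 192 true growth lines.
192 growth lines at 2 per year is 192 / 2 = 96 years.
54.9 mm over 96 years gives 54.9 / 96 ≈ 0.572 mm/year.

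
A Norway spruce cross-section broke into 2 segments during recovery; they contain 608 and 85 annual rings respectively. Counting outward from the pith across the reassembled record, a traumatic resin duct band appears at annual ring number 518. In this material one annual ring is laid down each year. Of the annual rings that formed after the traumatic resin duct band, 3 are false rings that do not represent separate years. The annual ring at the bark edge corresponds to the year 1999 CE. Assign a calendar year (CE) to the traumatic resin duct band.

Total annual rings = 608 + 85 = 693.
Between annual ring 518 and the bark edge there are 693 − 518 = 175 annual rings.
175 − 3 false = 172 true annual rings after the traumatic resin duct band.
Counting back 172 years from 1999 CE places the traumatic resin duct band in 1999 − 172 = 1827 CE.

1827 CE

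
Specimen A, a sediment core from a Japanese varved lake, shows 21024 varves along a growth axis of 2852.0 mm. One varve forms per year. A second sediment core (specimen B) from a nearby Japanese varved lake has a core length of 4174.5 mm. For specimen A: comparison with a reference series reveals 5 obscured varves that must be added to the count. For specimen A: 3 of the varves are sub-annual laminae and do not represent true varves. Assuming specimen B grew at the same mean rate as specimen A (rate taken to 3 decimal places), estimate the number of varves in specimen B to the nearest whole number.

30695 varves

Specimen A: after corrections the count is 21024 − 3 + 5 = 21026 varves.
A: 2852.0 mm over 21026 years gives 2852.0 / 21026 ≈ 0.136 mm/year.
Specimen B: 4174.5 mm / 0.136 mm per year = 30694.85 years ≈ 30695 varves.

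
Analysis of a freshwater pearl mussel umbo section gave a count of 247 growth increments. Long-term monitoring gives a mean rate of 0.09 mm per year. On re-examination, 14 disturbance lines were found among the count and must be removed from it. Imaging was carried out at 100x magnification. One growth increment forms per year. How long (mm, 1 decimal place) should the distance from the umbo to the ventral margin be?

21.0 mm

Adjusted count: 247 − 14 = 233 growth increments.
Predicted length = 0.09 mm/year × 233 years = 21.0 mm.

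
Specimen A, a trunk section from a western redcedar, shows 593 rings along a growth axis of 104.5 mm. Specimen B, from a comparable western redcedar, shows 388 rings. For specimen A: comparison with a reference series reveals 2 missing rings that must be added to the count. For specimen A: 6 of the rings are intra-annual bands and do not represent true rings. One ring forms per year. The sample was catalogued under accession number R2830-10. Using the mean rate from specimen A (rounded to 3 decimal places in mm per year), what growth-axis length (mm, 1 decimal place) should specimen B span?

68.7 mm

Specimen A: correcting the raw count gives 593 − 6 + 2 = 589 true rings.
A: Mean rate = 104.5 mm / 589 years ≈ 0.177 mm/yr.
B's length ≈ 0.177 × 388 = 68.7 mm.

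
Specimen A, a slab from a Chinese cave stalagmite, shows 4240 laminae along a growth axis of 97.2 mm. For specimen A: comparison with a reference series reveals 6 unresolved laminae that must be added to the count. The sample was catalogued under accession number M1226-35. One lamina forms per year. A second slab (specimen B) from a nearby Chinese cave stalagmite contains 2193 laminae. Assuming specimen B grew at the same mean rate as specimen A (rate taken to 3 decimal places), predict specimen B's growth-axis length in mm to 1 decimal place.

50.4 mm

Specimen A: true lamina count = 4240 + 6 = 4246.
A: 97.2 mm over 4246 years gives 97.2 / 4246 ≈ 0.023 mm/yr.
For B, 0.023 mm/year × 2193 years = 50.4 mm.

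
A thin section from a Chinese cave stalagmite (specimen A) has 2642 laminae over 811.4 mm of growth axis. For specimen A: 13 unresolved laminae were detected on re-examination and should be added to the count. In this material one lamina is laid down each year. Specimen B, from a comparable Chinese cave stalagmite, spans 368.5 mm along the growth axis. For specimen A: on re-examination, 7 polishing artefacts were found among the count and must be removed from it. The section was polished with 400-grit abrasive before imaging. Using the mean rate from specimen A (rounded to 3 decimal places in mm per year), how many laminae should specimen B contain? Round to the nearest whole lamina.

Specimen A: adjusted count: 2642 − 7 + 13 = 2648 laminae.
A: Mean rate = 811.4 mm / 2648 years ≈ 0.306 mm/year.
B spans 368.5 / 0.306 = 1204.25 years ≈ 1204 laminae.

1204 laminae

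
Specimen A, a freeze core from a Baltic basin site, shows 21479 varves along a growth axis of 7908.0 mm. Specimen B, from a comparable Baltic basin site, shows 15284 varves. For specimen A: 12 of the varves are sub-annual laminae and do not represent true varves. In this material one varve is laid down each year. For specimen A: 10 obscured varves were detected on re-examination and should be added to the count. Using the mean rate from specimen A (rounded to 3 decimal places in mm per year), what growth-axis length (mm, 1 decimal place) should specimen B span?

Specimen A: true varve count = 21479 − 12 + 10 = 21477.
A: Mean rate = 7908.0 mm / 21477 years ≈ 0.368 mm/yr.
B's length ≈ 0.368 × 15284 = 5624.5 mm.

5624.5 mm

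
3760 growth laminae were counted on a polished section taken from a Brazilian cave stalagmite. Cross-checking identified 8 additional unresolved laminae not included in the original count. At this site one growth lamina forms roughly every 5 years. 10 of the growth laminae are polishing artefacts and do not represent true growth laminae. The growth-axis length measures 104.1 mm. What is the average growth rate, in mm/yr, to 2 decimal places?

0.01 mm/yr

Adjusted count: 3760 − 10 + 8 = 3758 growth laminae.
At 5 years per growth lamina, 3758 × 5 = 18790 years.
Extension rate ≈ 104.1 / 18790 = 0.01 mm/yr.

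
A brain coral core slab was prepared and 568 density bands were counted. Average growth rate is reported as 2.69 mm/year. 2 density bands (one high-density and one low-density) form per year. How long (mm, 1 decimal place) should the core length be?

568 density bands at 2 per year is 568 / 2 = 284 years.
Predicted length = 2.69 mm/year × 284 years = 764.0 mm.

764.0 mm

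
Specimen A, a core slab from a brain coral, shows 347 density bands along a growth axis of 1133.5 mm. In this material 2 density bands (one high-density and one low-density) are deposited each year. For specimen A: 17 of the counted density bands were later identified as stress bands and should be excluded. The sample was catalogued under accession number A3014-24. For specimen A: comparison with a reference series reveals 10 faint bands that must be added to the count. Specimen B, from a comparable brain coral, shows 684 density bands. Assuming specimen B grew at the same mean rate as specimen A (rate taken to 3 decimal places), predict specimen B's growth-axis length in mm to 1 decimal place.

2280.5 mm

Specimen A: correcting the raw count gives 347 − 17 + 10 = 340 true density bands.
Specimen A: 340 density bands at 2 per year is 340 / 2 = 170 years.
A: Mean rate = 1133.5 mm / 170 years ≈ 6.668 mm/year.
Specimen B: dividing by 2 density bands per year: 684 / 2 = 342 years. Length of B = 6.668 × 342 = 2280.5 mm.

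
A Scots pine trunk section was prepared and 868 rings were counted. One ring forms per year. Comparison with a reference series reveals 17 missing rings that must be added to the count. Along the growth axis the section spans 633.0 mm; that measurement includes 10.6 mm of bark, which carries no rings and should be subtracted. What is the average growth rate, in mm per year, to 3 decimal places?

Adjusted count: 868 + 17 = 885 rings.
Removing the 10.6 mm offcut leaves 633.0 − 10.6 = 622.4 mm.
Extension rate ≈ 622.4 / 885 = 0.703 mm per year.

0.703 mm per year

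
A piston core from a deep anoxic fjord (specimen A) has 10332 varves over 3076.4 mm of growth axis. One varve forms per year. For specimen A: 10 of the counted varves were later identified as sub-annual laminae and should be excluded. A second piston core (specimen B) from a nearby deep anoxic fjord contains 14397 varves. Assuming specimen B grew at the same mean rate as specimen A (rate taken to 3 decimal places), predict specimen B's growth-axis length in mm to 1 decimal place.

4290.3 mm

Specimen A: correcting the raw count gives 10332 − 10 = 10322 true varves.
A: 3076.4 mm over 10322 years gives 3076.4 / 10322 ≈ 0.298 mm/yr.
B's length ≈ 0.298 × 14397 = 4290.3 mm.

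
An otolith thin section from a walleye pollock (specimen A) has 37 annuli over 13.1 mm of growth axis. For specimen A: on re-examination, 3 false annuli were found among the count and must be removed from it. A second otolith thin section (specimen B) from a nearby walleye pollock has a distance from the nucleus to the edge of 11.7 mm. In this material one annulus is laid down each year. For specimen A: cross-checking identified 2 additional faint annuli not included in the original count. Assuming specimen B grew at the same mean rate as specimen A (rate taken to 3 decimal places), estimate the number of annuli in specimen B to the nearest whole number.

32 annuli

Specimen A: adjusted count: 37 − 3 + 2 = 36 annuli.
A: Extension rate ≈ 13.1 / 36 = 0.364 mm/yr.
Specimen B: 11.7 mm / 0.364 mm per year = 32.14 years ≈ 32 annuli.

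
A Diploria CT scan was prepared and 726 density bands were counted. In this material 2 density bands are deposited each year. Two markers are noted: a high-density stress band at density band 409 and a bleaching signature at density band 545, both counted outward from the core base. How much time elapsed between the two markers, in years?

68 years

Separation: 545 − 409 = 136 density bands.
136 density bands at 2 per year is 136 / 2 = 68 years.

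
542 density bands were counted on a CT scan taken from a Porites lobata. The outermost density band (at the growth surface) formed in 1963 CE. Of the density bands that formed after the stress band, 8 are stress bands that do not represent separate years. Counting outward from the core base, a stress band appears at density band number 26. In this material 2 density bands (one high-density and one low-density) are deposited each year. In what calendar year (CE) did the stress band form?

1709 CE

Between density band 26 and the growth surface there are 542 − 26 = 516 density bands.
516 − 8 false = 508 true density bands after the stress band.
508 density bands at 2 per year is 508 / 2 = 254 years.
Counting back 254 years from 1963 CE places the stress band in 1963 − 254 = 1709 CE.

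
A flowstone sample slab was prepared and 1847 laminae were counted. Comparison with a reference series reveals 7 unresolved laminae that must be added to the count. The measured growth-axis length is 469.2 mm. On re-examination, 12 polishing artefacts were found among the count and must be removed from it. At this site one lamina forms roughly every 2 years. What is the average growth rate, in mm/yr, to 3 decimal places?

0.127 mm/yr

Correcting the raw count gives 1847 − 12 + 7 = 1842 true laminae.
Multiplying by 2 years per lamina: 1842 × 2 = 3684 years.
Mean rate = 469.2 mm / 3684 years ≈ 0.127 mm/yr.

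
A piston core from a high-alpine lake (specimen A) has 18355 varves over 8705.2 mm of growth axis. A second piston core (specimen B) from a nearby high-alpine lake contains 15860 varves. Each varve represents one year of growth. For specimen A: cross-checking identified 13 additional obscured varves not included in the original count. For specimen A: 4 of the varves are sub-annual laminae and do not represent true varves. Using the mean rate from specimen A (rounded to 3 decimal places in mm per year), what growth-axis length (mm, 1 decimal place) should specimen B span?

7517.6 mm

Specimen A: adjusted count: 18355 − 4 + 13 = 18364 varves.
A: 8705.2 mm over 18364 years gives 8705.2 / 18364 ≈ 0.474 mm/yr.
For B, 0.474 mm/year × 15860 years = 7517.6 mm.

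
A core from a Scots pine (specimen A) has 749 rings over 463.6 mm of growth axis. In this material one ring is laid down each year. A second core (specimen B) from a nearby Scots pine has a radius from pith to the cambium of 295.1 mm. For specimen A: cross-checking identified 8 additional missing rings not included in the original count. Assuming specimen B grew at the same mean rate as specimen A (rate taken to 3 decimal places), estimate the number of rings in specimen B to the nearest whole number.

482 rings

Specimen A: true ring count = 749 + 8 = 757.
A: Mean rate = 463.6 mm / 757 years ≈ 0.612 mm/yr.
Specimen B: 295.1 mm / 0.612 mm per year = 482.19 years ≈ 482 rings.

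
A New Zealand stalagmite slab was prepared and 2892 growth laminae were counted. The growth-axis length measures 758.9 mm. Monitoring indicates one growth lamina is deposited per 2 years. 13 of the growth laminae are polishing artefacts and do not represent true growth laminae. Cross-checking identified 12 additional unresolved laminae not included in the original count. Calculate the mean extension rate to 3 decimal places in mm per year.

Adjusted count: 2892 − 13 + 12 = 2891 growth laminae.
2891 growth laminae at 2 years each span 2891 × 2 = 5782 years.
Mean rate = 758.9 mm / 5782 years ≈ 0.131 mm per year.

0.131 mm per year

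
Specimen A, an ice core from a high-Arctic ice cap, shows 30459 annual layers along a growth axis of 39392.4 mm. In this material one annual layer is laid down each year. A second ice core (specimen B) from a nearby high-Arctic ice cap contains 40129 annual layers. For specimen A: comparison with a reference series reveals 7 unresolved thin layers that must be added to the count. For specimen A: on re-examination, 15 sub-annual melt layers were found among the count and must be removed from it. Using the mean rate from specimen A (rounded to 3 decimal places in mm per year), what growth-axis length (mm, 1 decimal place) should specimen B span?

51926.9 mm

Specimen A: correcting the raw count gives 30459 − 15 + 7 = 30451 true annual layers.
A: 39392.4 mm over 30451 years gives 39392.4 / 30451 ≈ 1.294 mm/yr.
Length of B = 1.294 × 40129 = 51926.9 mm.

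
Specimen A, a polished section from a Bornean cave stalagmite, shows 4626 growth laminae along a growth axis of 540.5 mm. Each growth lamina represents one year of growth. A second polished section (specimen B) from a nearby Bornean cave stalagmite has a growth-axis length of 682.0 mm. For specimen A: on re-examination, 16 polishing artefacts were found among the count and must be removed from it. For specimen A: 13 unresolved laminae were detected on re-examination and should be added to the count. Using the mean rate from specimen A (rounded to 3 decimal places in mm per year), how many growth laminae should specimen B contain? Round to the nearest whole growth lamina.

Specimen A: after corrections the count is 4626 − 16 + 13 = 4623 growth laminae.
A: Extension rate ≈ 540.5 / 4623 = 0.117 mm/yr.
For B, 682.0 / 0.117 = 5829.06 years ≈ 5829 growth laminae.

5829 growth laminae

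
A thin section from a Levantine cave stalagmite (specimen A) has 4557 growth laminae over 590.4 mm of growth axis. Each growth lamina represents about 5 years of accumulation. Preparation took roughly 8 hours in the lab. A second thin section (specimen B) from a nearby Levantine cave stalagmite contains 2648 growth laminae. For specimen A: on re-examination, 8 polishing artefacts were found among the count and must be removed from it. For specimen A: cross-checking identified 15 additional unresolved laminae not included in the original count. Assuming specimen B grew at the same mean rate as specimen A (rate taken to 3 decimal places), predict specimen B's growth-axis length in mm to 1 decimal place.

Specimen A: correcting the raw count gives 4557 − 8 + 15 = 4564 true growth laminae.
Specimen A: 4564 growth laminae at 5 years each span 4564 × 5 = 22820 years.
A: Mean rate = 590.4 mm / 22820 years ≈ 0.026 mm per year.
Specimen B: 2648 growth laminae at 5 years each span 2648 × 5 = 13240 years. For B, 0.026 mm/year × 13240 years = 344.2 mm.

344.2 mm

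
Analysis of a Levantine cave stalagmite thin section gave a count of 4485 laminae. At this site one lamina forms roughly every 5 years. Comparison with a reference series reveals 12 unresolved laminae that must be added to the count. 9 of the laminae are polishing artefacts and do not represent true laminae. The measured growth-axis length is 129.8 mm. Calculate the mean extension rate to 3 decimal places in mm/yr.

0.006 mm/yr

After corrections the count is 4485 − 9 + 12 = 4488 laminae.
Multiplying by 5 years per lamina: 4488 × 5 = 22440 years.
129.8 mm over 22440 years gives 129.8 / 22440 ≈ 0.006 mm/yr.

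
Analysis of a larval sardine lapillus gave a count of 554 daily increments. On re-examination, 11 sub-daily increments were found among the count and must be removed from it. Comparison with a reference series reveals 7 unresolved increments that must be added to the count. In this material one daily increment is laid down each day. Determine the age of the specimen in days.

550 days

Correcting the raw count gives 554 − 11 + 7 = 550 true daily increments.
One daily increment per day makes the duration 550 days.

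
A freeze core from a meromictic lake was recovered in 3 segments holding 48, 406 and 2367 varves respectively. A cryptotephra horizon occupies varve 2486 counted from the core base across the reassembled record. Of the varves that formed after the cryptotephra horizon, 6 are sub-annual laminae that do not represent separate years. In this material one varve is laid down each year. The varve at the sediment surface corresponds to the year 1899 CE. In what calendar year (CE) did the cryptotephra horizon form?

1570 CE

Total varves = 48 + 406 + 2367 = 2821.
The cryptotephra horizon sits at varve 2486 from the core base, so 2821 − 2486 = 335 varves formed after it.
Excluding 6 false varves: 335 − 6 = 329.
1899 − 329 = 1570 CE.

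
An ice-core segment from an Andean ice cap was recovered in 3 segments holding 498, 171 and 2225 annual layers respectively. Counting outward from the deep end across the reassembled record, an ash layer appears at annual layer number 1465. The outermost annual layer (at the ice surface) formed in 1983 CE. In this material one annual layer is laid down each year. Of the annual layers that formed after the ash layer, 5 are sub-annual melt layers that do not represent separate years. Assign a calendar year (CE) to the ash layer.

559 CE

Total annual layers = 498 + 171 + 2225 = 2894.
Between annual layer 1465 and the ice surface there are 2894 − 1465 = 1429 annual layers.
1429 − 5 false = 1424 true annual layers after the ash layer.
Counting back 1424 years from 1983 CE places the ash layer in 1983 − 1424 = 559 CE.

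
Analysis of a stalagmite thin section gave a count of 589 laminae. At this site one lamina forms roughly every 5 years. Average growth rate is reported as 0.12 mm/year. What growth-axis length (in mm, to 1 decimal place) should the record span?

589 laminae at 5 years each span 589 × 5 = 2945 years.
2945 years at 0.12 mm/year gives 0.12 × 2945 = 353.4 mm.

353.4 mm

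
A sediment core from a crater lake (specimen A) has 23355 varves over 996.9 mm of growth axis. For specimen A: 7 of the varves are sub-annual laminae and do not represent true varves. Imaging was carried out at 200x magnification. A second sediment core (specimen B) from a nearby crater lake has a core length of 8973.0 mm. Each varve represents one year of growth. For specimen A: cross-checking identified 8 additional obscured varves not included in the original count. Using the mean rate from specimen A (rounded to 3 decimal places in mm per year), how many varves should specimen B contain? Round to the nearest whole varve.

Specimen A: adjusted count: 23355 − 7 + 8 = 23356 varves.
A: 996.9 mm over 23356 years gives 996.9 / 23356 ≈ 0.043 mm per year.
For B, 8973.0 / 0.043 = 208674.42 years ≈ 208674 varves.

208674 varves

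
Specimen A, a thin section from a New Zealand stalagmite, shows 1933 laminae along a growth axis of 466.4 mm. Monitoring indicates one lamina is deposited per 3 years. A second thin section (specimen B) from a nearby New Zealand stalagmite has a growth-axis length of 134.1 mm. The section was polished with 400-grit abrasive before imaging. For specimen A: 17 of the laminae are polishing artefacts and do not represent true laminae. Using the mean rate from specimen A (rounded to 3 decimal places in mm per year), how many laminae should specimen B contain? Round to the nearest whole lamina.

552 laminae

Specimen A: true lamina count = 1933 − 17 = 1916.
Specimen A: multiplying by 3 years per lamina: 1916 × 3 = 5748 years.
A: 466.4 mm over 5748 years gives 466.4 / 5748 ≈ 0.081 mm/yr.
Specimen B: 134.1 mm / 0.081 mm per year = 1655.56 years; at 3 years per lamina that is 1655.56 / 3 ≈ 552 laminae.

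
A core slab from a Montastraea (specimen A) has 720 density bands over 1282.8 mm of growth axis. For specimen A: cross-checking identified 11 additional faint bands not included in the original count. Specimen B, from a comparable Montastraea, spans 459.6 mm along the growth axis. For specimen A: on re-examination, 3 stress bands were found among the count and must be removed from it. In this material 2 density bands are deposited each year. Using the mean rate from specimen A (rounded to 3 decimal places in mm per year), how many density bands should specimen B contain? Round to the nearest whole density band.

Specimen A: after corrections the count is 720 − 3 + 11 = 728 density bands.
Specimen A: dividing by 2 density bands per year: 728 / 2 = 364 years.
A: Mean rate = 1282.8 mm / 364 years ≈ 3.524 mm/yr.
B spans 459.6 / 3.524 = 130.42 years; at 2 density bands per year that is 130.42 × 2 ≈ 261 density bands.

261 density bands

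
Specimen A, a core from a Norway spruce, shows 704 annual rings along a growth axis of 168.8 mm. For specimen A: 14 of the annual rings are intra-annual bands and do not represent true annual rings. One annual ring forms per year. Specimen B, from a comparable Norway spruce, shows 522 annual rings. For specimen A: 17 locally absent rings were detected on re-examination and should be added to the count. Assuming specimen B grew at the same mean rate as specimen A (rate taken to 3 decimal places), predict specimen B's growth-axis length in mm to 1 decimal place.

Specimen A: true annual ring count = 704 − 14 + 17 = 707.
A: 168.8 mm over 707 years gives 168.8 / 707 ≈ 0.239 mm/year.
Length of B = 0.239 × 522 = 124.8 mm.

124.8 mm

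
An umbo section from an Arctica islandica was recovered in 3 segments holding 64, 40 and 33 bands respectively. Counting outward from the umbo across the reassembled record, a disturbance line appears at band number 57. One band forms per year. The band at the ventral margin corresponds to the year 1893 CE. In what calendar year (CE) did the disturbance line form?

Total bands = 64 + 40 + 33 = 137.
Between band 57 and the ventral margin there are 137 − 57 = 80 bands.
1893 − 80 = 1813 CE.

1813 CE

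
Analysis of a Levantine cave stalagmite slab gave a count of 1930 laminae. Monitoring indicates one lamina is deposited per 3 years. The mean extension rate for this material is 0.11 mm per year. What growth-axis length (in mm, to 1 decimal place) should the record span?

636.9 mm

At 3 years per lamina, 1930 × 3 = 5790 years.
Predicted length = 0.11 mm/year × 5790 years = 636.9 mm.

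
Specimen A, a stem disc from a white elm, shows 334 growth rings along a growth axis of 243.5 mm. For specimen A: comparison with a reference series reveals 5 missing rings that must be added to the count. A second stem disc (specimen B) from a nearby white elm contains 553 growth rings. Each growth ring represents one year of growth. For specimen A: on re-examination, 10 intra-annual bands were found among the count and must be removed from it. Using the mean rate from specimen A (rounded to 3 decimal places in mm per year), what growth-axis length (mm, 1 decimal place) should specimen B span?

Specimen A: adjusted count: 334 − 10 + 5 = 329 growth rings.
A: Extension rate ≈ 243.5 / 329 = 0.740 mm/yr.
For B, 0.740 mm/year × 553 years = 409.2 mm.

409.2 mm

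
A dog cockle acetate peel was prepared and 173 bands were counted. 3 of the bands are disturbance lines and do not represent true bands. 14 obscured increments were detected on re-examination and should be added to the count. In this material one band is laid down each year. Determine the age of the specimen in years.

184 yr

True band count = 173 − 3 + 14 = 184.
At one band per year, that is 184 years.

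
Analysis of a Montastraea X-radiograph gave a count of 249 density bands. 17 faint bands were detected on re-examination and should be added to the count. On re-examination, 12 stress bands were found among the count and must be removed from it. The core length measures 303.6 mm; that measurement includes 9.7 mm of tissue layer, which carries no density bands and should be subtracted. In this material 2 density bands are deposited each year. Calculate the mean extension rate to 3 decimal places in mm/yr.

2.314 mm/yr

After corrections the count is 249 − 12 + 17 = 254 density bands.
Dividing by 2 density bands per year: 254 / 2 = 127 years.
The growth record spans 303.6 − 9.7 = 293.9 mm.
293.9 mm over 127 years gives 293.9 / 127 ≈ 2.314 mm/yr.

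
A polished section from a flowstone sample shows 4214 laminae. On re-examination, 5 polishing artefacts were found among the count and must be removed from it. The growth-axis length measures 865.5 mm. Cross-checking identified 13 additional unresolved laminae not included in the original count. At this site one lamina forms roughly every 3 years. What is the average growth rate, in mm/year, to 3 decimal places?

0.068 mm/year

Correcting the raw count gives 4214 − 5 + 13 = 4222 true laminae.
At 3 years per lamina, 4222 × 3 = 12666 years.
Extension rate ≈ 865.5 / 12666 = 0.068 mm/year.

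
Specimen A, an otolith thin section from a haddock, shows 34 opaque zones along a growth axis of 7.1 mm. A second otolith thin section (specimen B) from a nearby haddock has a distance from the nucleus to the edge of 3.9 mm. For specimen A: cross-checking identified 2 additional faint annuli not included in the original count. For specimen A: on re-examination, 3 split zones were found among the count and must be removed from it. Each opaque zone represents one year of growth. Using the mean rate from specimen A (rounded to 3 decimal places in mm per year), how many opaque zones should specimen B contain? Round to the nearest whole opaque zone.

18 opaque zones

Specimen A: true opaque zone count = 34 − 3 + 2 = 33.
A: 7.1 mm over 33 years gives 7.1 / 33 ≈ 0.215 mm per year.
B spans 3.9 / 0.215 = 18.14 years ≈ 18 opaque zones.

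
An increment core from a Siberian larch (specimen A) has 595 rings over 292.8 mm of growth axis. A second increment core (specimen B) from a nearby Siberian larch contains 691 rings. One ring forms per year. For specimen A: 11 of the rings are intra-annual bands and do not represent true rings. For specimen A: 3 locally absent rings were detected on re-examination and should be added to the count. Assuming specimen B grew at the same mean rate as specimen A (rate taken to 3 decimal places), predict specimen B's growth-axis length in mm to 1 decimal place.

Specimen A: correcting the raw count gives 595 − 11 + 3 = 587 true rings.
A: 292.8 mm over 587 years gives 292.8 / 587 ≈ 0.499 mm/year.
B's length ≈ 0.499 × 691 = 344.8 mm.

344.8 mm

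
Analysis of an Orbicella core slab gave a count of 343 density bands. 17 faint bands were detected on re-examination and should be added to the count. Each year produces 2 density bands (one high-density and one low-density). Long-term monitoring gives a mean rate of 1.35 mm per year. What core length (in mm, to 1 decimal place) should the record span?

After corrections the count is 343 + 17 = 360 density bands.
360 density bands at 2 per year is 360 / 2 = 180 years.
Predicted length = 1.35 mm/year × 180 years = 243.0 mm.

243.0 mm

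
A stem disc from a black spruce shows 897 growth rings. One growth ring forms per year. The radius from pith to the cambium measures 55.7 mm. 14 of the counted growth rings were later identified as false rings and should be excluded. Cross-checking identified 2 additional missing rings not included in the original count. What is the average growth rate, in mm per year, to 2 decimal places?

0.06 mm per year

Adjusted count: 897 − 14 + 2 = 885 growth rings.
Extension rate ≈ 55.7 / 885 = 0.06 mm per year.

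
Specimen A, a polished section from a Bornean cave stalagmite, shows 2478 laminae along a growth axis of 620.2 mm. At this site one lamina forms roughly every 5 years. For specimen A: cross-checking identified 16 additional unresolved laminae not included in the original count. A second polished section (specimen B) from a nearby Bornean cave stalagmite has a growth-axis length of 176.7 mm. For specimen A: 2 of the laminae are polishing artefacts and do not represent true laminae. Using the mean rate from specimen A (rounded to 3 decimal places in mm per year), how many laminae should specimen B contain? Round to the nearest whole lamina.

Specimen A: adjusted count: 2478 − 2 + 16 = 2492 laminae.
Specimen A: at 5 years per lamina, 2492 × 5 = 12460 years.
A: Mean rate = 620.2 mm / 12460 years ≈ 0.050 mm/year.
B spans 176.7 / 0.050 = 3534.00 years; at 5 years per lamina that is 3534.00 / 5 ≈ 707 laminae.

707 laminae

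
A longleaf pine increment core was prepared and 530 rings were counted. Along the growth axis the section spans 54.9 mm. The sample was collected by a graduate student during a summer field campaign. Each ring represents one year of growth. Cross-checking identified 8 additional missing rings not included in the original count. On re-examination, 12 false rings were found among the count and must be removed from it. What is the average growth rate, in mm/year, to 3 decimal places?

0.104 mm/year

Correcting the raw count gives 530 − 12 + 8 = 526 true rings.
54.9 mm over 526 years gives 54.9 / 526 ≈ 0.104 mm/year.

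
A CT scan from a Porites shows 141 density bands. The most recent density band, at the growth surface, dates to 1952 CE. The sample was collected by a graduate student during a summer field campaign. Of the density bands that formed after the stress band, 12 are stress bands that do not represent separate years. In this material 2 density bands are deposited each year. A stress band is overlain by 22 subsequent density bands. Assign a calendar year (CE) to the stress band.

1947 CE

22 density bands post-date the stress band.
Excluding 12 false density bands: 22 − 12 = 10.
10 density bands at 2 per year is 10 / 2 = 5 years.
1952 − 5 = 1947 CE.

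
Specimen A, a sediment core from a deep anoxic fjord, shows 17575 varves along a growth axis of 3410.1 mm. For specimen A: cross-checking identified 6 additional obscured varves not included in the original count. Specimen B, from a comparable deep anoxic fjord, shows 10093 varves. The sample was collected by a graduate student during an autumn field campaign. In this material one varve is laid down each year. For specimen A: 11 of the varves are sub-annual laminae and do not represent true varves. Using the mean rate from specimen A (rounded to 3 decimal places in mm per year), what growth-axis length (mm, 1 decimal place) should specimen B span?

Specimen A: true varve count = 17575 − 11 + 6 = 17570.
A: Mean rate = 3410.1 mm / 17570 years ≈ 0.194 mm/year.
B's length ≈ 0.194 × 10093 = 1958.0 mm.

1958.0 mm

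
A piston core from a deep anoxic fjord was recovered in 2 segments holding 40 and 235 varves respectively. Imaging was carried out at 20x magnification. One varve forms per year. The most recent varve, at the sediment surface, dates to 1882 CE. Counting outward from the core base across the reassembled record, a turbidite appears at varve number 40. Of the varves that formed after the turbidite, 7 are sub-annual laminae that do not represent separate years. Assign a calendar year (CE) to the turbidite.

Total varves = 40 + 235 = 275.
275 − 40 = 235 varves lie beyond the turbidite toward the sediment surface.
235 − 7 false = 228 true varves after the turbidite.
The varve at the sediment surface is 1882 CE, so the turbidite dates to 1882 − 228 = 1654 CE.

1654 CE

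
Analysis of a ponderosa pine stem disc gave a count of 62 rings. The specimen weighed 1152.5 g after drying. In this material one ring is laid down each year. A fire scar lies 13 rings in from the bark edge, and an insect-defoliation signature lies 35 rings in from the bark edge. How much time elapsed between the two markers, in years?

Separation: 35 − 13 = 22 rings.
At one ring per year, 22 years elapsed between them.

22 years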